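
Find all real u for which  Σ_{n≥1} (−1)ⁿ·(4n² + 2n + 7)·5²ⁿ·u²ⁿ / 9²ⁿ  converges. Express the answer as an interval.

The ratio of consecutive coefficients is [(4(n+1)² + 2(n+1) + 7)/(4n² + 2n + 7)] · 25/81 → 25/81.
Writing y = u², the series in y has radius 81/25, so |u| < √(81/25) = 9/5 and R = 9/5.
Check u = 9/5: the terms have absolute value of order n², which does not tend to 0, so the series diverges by the divergence test.
At u = -9/5: the terms do not tend to 0, so the series diverges.

(-9/5, 9/5)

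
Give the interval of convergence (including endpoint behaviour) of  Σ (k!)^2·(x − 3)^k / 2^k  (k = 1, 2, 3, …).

By the ratio test, |a_{k+1}/a_k| = (k+1)² · 1/2 → ∞.
The terms grow without bound for any (x − 3) ≠ 0, so R = 0 (convergence only at x = 3).

{3}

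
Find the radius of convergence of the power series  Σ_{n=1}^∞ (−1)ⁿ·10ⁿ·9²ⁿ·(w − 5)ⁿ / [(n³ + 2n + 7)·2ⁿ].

R = 1/405

By the ratio test, |a_{n+1}/a_n| = [(n³ + 2n + 7)/((n+1)³ + 2(n+1) + 7)] · 10·81/2 → 405.
The series converges when 405 · |w − 5| < 1, giving R = 1/405.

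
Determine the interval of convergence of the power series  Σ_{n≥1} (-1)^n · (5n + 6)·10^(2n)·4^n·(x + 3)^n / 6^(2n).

Apply the ratio test: |a_{n+1}| / |a_n| = [(5(n+1) + 6)/(5n + 6)] · 100·4/36, which tends to 100/9 as n → ∞.
Thus R = 1/(100/9) = 9/100.
At x = -291/100: the terms do not tend to 0, so the series diverges.
When x = -309/100, the terms do not tend to 0, so the series diverges.

(-309/100, -291/100)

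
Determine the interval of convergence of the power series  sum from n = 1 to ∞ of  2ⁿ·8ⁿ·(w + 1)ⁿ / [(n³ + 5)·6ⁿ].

By the ratio test, |a_{n+1}/a_n| = [(n³ + 5)/((n+1)³ + 5)] · 2·8/6 → 8/3.
Hence the series converges for |w + 1| < 1/(8/3) = 3/8, so the radius of convergence is 3/8.
Check w = -5/8: absolute convergence follows by limit comparison with Σ 1/n³.
At w = -11/8: the terms are on the order of 1/n³, so the series converges absolutely by comparison with the p-series (p = 3 > 1).

[-11/8, -5/8]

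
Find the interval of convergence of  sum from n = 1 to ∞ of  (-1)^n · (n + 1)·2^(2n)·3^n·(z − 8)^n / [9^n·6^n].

(7/2, 25/2)

Ratio test: |a_{n+1}/a_n| = [((n+1) + 1)/(n + 1)] · 4·3/(9·6) → 2/9 as n → ∞.
The series converges when 2/9 · |z − 8| < 1, giving R = 9/2.
Endpoint z = 25/2: the terms have absolute value of order n, which does not tend to 0, so the series diverges by the divergence test.
Endpoint z = 7/2: the terms have absolute value of order n, which does not tend to 0, so the series diverges by the divergence test.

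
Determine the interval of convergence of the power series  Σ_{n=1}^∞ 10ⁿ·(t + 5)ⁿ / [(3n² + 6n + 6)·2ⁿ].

[-26/5, -24/5]

By the ratio test, |a_{n+1}/a_n| = [(3n² + 6n + 6)/(3(n+1)² + 6(n+1) + 6)] · 10/2 → 5.
Hence the series converges for |t + 5| < 1/(5) = 1/5, so the radius of convergence is 1/5.
Check t = -24/5: the terms are on the order of 1/n², so the series converges absolutely by comparison with the p-series (p = 2 > 1).
Endpoint t = -26/5: the series is dominated by a constant times Σ 1/n², which converges (p = 2 > 1).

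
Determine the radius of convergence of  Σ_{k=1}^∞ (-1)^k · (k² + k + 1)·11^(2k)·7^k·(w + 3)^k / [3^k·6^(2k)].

The ratio of consecutive coefficients is [((k+1)² + (k+1) + 1)/(k² + k + 1)] · 121·7/(3·36) → 847/108.
Convergence for |w + 3| · 847/108 < 1, i.e. |w + 3| < 108/847. So R = 108/847.

R = 108/847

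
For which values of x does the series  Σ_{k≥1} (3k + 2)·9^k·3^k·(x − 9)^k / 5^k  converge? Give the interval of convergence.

By the ratio test, |a_{k+1}/a_k| = [(3(k+1) + 2)/(3k + 2)] · 9·3/5 → 27/5.
Hence the series converges for |x − 9| < 1/(27/5) = 5/27, so the radius of convergence is 5/27.
Check x = 248/27: the terms do not tend to 0, so the series diverges.
At x = 238/27: the k-th term does not approach 0; divergence by the term test.

(238/27, 248/27)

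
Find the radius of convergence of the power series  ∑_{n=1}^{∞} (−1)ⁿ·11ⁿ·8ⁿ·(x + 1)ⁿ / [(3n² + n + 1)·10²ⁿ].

Ratio test: |a_{n+1}/a_n| = [(3n² + n + 1)/(3(n+1)² + (n+1) + 1)] · 11·8/100 → 22/25 as n → ∞.
Thus R = 1/(22/25) = 25/22.

R = 25/22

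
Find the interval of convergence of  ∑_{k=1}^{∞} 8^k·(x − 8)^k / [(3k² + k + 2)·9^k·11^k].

[-35/8, 163/8]

The ratio of consecutive coefficients is [(3k² + k + 2)/(3(k+1)² + (k+1) + 2)] · 8/(9·11) → 8/99.
Convergence for |x − 8| · 8/99 < 1, i.e. |x − 8| < 99/8. So R = 99/8.
At x = 163/8: absolute convergence follows by limit comparison with Σ 1/k².
Check x = -35/8: absolute convergence follows by limit comparison with Σ 1/k².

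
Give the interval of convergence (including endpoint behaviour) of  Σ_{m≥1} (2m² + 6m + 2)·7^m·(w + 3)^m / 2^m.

(-23/7, -19/7)

By the ratio test, |a_{m+1}/a_m| = [(2(m+1)² + 6(m+1) + 2)/(2m² + 6m + 2)] · 7/2 → 7/2.
Convergence for |w + 3| · 7/2 < 1, i.e. |w + 3| < 2/7. So R = 2/7.
When w = -19/7, the m-th term does not approach 0; divergence by the term test.
When w = -23/7, the terms do not tend to 0, so the series diverges.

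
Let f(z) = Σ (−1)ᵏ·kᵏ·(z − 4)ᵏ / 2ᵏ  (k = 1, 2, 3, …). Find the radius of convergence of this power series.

Root test: |a_k|^(1/k) = k/2 → ∞.
The root grows without bound, so R = 0 (convergence only at z = 4).

R = 0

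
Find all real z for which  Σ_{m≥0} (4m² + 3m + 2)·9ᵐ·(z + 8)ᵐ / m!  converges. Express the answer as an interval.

By the ratio test, |a_{m+1}/a_m| = (4(m+1)² + 3(m+1) + 2)/(4m² + 3m + 2) · 9 · 1/(m+1) → 0.
The limit is 0, so the series converges for all z; R = ∞.

(−∞, ∞)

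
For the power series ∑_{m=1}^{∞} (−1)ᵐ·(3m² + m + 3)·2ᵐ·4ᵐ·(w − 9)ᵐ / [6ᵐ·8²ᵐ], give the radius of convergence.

Ratio test: |a_{m+1}/a_m| = [(3(m+1)² + (m+1) + 3)/(3m² + m + 3)] · 2·4/(6·64) → 1/48 as m → ∞.
Thus R = 1/(1/48) = 48.

R = 48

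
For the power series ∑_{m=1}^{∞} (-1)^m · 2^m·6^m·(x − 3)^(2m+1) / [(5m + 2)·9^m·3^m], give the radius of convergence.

Apply the ratio test: |a_{m+1}| / |a_m| = [(5m + 2)/(5(m+1) + 2)] · 2·6/(9·3), which tends to 4/9 as m → ∞.
Successive powers of (x − 3) differ by 2, so the series converges when |x − 3|² · 4/9 < 1, i.e. |x − 3| < √(9/4) = 3/2. So R = 3/2.

R = 3/2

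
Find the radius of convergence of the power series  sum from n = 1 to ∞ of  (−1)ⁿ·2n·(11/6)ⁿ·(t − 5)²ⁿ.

R = √66/11

Ratio test: |a_{n+1}/a_n| = [2(n+1)/2n] · 11/6 → 11/6 as n → ∞.
Writing y = (t − 5)², the series in y has radius 6/11, so |t − 5| < √(6/11) and R = √66/11.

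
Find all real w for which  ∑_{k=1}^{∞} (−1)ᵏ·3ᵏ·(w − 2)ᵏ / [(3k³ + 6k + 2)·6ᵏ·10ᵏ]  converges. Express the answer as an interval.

[-18, 22]

Apply the ratio test: |a_{k+1}| / |a_k| = [(3k³ + 6k + 2)/(3(k+1)³ + 6(k+1) + 2)] · 3/(6·10), which tends to 1/20 as k → ∞.
Convergence for |w − 2| · 1/20 < 1, i.e. |w − 2| < 20. So R = 20.
Endpoint w = 22: the terms are on the order of 1/k³, so the series converges absolutely by comparison with the p-series (p = 3 > 1).
Endpoint w = -18: the terms are on the order of 1/k³, so the series converges absolutely by comparison with the p-series (p = 3 > 1).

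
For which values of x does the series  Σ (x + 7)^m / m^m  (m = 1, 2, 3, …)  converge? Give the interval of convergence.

Applying the root test, |a_m|^(1/m) = 1/m → 0.
Since the m-th root of |a_m| tends to 0, the series converges for all real x; R = ∞.

(−∞, ∞)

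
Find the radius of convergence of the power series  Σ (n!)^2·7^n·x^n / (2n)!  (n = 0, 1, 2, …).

R = 4/7

Apply the ratio test: |a_{n+1}| / |a_n| = (n+1)²/[(2n+1)·(2n+2)] · 7, which tends to 7/4 as n → ∞.
Thus R = 1/(7/4) = 4/7.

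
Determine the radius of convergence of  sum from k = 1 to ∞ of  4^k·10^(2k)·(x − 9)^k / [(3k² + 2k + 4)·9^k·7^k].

R = 63/400

Apply the ratio test: |a_{k+1}| / |a_k| = [(3k² + 2k + 4)/(3(k+1)² + 2(k+1) + 4)] · 4·100/(9·7), which tends to 400/63 as k → ∞.
Convergence for |x − 9| · 400/63 < 1, i.e. |x − 9| < 63/400. So R = 63/400.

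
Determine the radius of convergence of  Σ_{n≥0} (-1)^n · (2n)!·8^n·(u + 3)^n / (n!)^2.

R = 1/32

Apply the ratio test: |a_{n+1}| / |a_n| = (2n+1)·(2n+2)/(n+1)² · 8, which tends to 32 as n → ∞.
Convergence for |u + 3| · 32 < 1, i.e. |u + 3| < 1/32. So R = 1/32.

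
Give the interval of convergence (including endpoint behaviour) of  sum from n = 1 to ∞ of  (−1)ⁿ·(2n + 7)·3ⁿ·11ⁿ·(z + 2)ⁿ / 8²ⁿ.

The ratio of consecutive coefficients is [(2(n+1) + 7)/(2n + 7)] · 3·11/64 → 33/64.
Thus R = 1/(33/64) = 64/33.
Check z = -2/33: the terms do not tend to 0, so the series diverges.
At z = -130/33: the terms have absolute value of order n, which does not tend to 0, so the series diverges by the divergence test.

(-130/33, -2/33)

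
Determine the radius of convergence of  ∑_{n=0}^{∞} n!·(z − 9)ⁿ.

R = 0

The ratio of consecutive coefficients is (n+1) → ∞.
The ratio grows without bound, so the series diverges whenever (z − 9) ≠ 0; it converges only at z = 9. R = 0.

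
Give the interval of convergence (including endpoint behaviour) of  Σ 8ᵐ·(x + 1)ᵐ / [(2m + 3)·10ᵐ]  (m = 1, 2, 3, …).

The ratio of consecutive coefficients is [(2m + 3)/(2(m+1) + 3)] · 8/10 → 4/5.
Hence the series converges for |x + 1| < 1/(4/5) = 5/4, so the radius of convergence is 5/4.
When x = 1/4, the terms are asymptotic to a nonzero constant times 1/m, so the series diverges by limit comparison with Σ 1/m.
At x = -9/4: the terms alternate in sign and decrease monotonically to 0 in absolute value (size ~ c/m), so the alternating series test gives convergence.

[-9/4, 1/4)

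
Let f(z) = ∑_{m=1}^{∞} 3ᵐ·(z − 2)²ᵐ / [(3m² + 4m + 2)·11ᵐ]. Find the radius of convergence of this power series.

Ratio test: |a_{m+1}/a_m| = [(3m² + 4m + 2)/(3(m+1)² + 4(m+1) + 2)] · 3/11 → 3/11 as m → ∞.
Since the exponent of (z − 2) increases by 2 each term, convergence requires |z − 2|² < 11/3, hence R = √33/3.

R = √33/3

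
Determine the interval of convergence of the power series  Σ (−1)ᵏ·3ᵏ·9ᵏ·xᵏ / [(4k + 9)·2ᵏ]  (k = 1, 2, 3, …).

The ratio of consecutive coefficients is [(4k + 9)/(4(k+1) + 9)] · 3·9/2 → 27/2.
Hence the series converges for |x| < 1/(27/2) = 2/27, so the radius of convergence is 2/27.
Check x = 2/27: convergence follows from the alternating series test (terms decrease monotonically to 0).
When x = -2/27, the terms behave like c/k; limit comparison with the harmonic series gives divergence.

(-2/27, 2/27]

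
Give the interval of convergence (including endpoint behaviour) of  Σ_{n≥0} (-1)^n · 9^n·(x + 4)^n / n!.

Apply the ratio test: |a_{n+1}| / |a_n| = 9 · 1/(n+1), which tends to 0 as n → ∞.
Since the limit is 0 < 1 for every x, the series converges on all of ℝ and R = ∞.

(−∞, ∞)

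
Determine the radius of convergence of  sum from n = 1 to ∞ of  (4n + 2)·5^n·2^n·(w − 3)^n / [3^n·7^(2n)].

R = 147/10

Ratio test: |a_{n+1}/a_n| = [(4(n+1) + 2)/(4n + 2)] · 5·2/(3·49) → 10/147 as n → ∞.
Convergence for |w − 3| · 10/147 < 1, i.e. |w − 3| < 147/10. So R = 147/10.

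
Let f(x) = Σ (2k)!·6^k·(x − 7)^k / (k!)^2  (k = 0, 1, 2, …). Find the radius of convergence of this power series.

R = 1/24

Apply the ratio test: |a_{k+1}| / |a_k| = (2k+1)·(2k+2)/(k+1)² · 6, which tends to 24 as k → ∞.
Convergence for |x − 7| · 24 < 1, i.e. |x − 7| < 1/24. So R = 1/24.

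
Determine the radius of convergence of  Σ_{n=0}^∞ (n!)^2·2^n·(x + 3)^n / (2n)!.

The ratio of consecutive coefficients is (n+1)²/[(2n+1)·(2n+2)] · 2 → 1/2.
Thus R = 1/(1/2) = 2.

R = 2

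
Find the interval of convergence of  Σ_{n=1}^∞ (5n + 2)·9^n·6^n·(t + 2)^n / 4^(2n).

(-62/27, -46/27)

Ratio test: |a_{n+1}/a_n| = [(5(n+1) + 2)/(5n + 2)] · 9·6/16 → 27/8 as n → ∞.
Convergence for |t + 2| · 27/8 < 1, i.e. |t + 2| < 8/27. So R = 8/27.
Endpoint t = -46/27: the terms have absolute value of order n, which does not tend to 0, so the series diverges by the divergence test.
At t = -62/27: the n-th term does not approach 0; divergence by the term test.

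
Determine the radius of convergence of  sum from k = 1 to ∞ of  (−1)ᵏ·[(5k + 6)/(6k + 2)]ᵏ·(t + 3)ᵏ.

R = 6/5

By the Cauchy root test, |a_k|^(1/k) = (5k + 6)/(6k + 2) → 5/6.
Convergence for |t + 3| · 5/6 < 1, i.e. |t + 3| < 6/5. So R = 6/5.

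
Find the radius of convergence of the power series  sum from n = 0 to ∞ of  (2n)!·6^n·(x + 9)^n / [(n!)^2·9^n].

Ratio test: |a_{n+1}/a_n| = (2n+1)·(2n+2)/(n+1)² · 6/9 → 8/3 as n → ∞.
Thus R = 1/(8/3) = 3/8.

R = 3/8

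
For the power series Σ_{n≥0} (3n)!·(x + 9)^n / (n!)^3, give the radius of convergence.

R = 1/27

Apply the ratio test: |a_{n+1}| / |a_n| = (3n+1)·(3n+2)·(3n+3)/(n+1)³, which tends to 27 as n → ∞.
The series converges when 27 · |x + 9| < 1, giving R = 1/27.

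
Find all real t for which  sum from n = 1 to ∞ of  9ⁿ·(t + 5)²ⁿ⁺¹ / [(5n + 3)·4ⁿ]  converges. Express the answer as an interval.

(-17/3, -13/3)

By the ratio test, |a_{n+1}/a_n| = [(5n + 3)/(5(n+1) + 3)] · 9/4 → 9/4.
Successive powers of (t + 5) differ by 2, so the series converges when |t + 5|² · 9/4 < 1, i.e. |t + 5| < √(4/9) = 2/3. So R = 2/3.
When t = -13/3, the terms are asymptotic to a nonzero constant times 1/n, so the series diverges by limit comparison with Σ 1/n.
Endpoint t = -17/3: the terms are asymptotic to a nonzero constant times 1/n, so the series diverges by limit comparison with Σ 1/n.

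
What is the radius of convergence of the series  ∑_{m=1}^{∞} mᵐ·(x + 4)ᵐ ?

By the Cauchy root test, |a_m|^(1/m) = m → ∞.
The root grows without bound, so R = 0 (convergence only at x = -4).

R = 0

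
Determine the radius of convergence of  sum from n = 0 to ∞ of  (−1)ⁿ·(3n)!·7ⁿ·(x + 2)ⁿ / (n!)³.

Ratio test: |a_{n+1}/a_n| = (3n+1)·(3n+2)·(3n+3)/(n+1)³ · 7 → 189 as n → ∞.
Thus R = 1/(189) = 1/189.

R = 1/189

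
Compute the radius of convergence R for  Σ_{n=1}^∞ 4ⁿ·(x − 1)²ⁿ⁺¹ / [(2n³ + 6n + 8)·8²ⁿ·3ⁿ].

R = 4√3

The ratio of consecutive coefficients is [(2n³ + 6n + 8)/(2(n+1)³ + 6(n+1) + 8)] · 4/(64·3) → 1/48.
Successive powers of (x − 1) differ by 2, so the series converges when |x − 1|² · 1/48 < 1, i.e. |x − 1| < √(48). So R = 4√3.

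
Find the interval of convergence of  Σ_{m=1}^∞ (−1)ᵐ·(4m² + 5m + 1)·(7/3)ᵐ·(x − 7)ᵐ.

(46/7, 52/7)

Apply the ratio test: |a_{m+1}| / |a_m| = [(4(m+1)² + 5(m+1) + 1)/(4m² + 5m + 1)] · 7/3, which tends to 7/3 as m → ∞.
Thus R = 1/(7/3) = 3/7.
When x = 52/7, the terms have absolute value of order m², which does not tend to 0, so the series diverges by the divergence test.
Endpoint x = 46/7: the m-th term does not approach 0; divergence by the term test.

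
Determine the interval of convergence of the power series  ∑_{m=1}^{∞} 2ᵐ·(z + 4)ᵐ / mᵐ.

Applying the root test, |a_m|^(1/m) = 2/m → 0.
Since the m-th root of |a_m| tends to 0, the series converges for all real z; R = ∞.

(−∞, ∞)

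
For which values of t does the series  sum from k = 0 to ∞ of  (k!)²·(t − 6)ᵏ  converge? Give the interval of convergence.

{6}

By the ratio test, |a_{k+1}/a_k| = (k+1)² → ∞.
The terms grow without bound for any (t − 6) ≠ 0, so R = 0 (convergence only at t = 6).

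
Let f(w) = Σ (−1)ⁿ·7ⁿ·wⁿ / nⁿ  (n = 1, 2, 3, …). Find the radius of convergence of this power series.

R = ∞

Root test: |a_n|^(1/n) = 7/n → 0.
Since the n-th root of |a_n| tends to 0, the series converges for all real w; R = ∞.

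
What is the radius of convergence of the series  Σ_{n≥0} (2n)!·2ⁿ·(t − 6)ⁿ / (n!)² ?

R = 1/8

Ratio test: |a_{n+1}/a_n| = (2n+1)·(2n+2)/(n+1)² · 2 → 8 as n → ∞.
Hence the series converges for |t − 6| < 1/(8) = 1/8, so the radius of convergence is 1/8.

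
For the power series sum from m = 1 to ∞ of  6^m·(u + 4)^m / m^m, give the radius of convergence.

Root test: |a_m|^(1/m) = 6/m → 0.
Since the m-th root of |a_m| tends to 0, the series converges for all real u; R = ∞.

R = ∞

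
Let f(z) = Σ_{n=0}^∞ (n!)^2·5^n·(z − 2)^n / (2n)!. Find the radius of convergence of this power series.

Apply the ratio test: |a_{n+1}| / |a_n| = (n+1)²/[(2n+1)·(2n+2)] · 5, which tends to 5/4 as n → ∞.
Thus R = 1/(5/4) = 4/5.

R = 4/5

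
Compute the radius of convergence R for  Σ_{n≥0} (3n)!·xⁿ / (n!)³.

Ratio test: |a_{n+1}/a_n| = (3n+1)·(3n+2)·(3n+3)/(n+1)³ → 27 as n → ∞.
Thus R = 1/(27) = 1/27.

R = 1/27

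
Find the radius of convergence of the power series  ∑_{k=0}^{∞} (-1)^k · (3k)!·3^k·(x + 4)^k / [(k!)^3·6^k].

R = 2/27

By the ratio test, |a_{k+1}/a_k| = (3k+1)·(3k+2)·(3k+3)/(k+1)³ · 3/6 → 27/2.
Convergence for |x + 4| · 27/2 < 1, i.e. |x + 4| < 2/27. So R = 2/27.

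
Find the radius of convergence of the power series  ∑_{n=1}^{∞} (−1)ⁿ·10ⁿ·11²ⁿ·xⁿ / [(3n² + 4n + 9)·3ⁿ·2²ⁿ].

R = 6/605

Ratio test: |a_{n+1}/a_n| = [(3n² + 4n + 9)/(3(n+1)² + 4(n+1) + 9)] · 10·121/(3·4) → 605/6 as n → ∞.
The series converges when 605/6 · |x| < 1, giving R = 6/605.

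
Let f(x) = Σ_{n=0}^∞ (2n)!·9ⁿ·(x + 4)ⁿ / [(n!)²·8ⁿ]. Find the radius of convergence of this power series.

R = 2/9

Apply the ratio test: |a_{n+1}| / |a_n| = (2n+1)·(2n+2)/(n+1)² · 9/8, which tends to 9/2 as n → ∞.
Convergence for |x + 4| · 9/2 < 1, i.e. |x + 4| < 2/9. So R = 2/9.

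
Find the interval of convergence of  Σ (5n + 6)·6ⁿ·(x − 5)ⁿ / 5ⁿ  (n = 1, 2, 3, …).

By the ratio test, |a_{n+1}/a_n| = [(5(n+1) + 6)/(5n + 6)] · 6/5 → 6/5.
The series converges when 6/5 · |x − 5| < 1, giving R = 5/6.
Check x = 35/6: the n-th term does not approach 0; divergence by the term test.
When x = 25/6, the terms have absolute value of order n, which does not tend to 0, so the series diverges by the divergence test.

(25/6, 35/6)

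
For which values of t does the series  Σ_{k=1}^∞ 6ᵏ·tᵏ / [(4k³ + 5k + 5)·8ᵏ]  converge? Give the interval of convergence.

The ratio of consecutive coefficients is [(4k³ + 5k + 5)/(4(k+1)³ + 5(k+1) + 5)] · 6/8 → 3/4.
Convergence for |t| · 3/4 < 1, i.e. |t| < 4/3. So R = 4/3.
When t = 4/3, the series is dominated by a constant times Σ 1/k³, which converges (p = 3 > 1).
Check t = -4/3: the series is dominated by a constant times Σ 1/k³, which converges (p = 3 > 1).

[-4/3, 4/3]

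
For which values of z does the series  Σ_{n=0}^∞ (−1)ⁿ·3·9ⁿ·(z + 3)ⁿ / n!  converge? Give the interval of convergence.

(−∞, ∞)

Ratio test: |a_{n+1}/a_n| = 3/3 · 9 · 1/(n+1) → 0 as n → ∞.
The ratio tends to 0 regardless of z, hence R = ∞.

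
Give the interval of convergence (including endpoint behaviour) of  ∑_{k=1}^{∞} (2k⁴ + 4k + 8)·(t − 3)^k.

(2, 4)

The ratio of consecutive coefficients is (2(k+1)⁴ + 4(k+1) + 8)/(2k⁴ + 4k + 8) → 1.
So the series converges when |t − 3| < 1 and diverges when |t − 3| > 1; R = 1.
At t = 4: the terms have absolute value of order k⁴, which does not tend to 0, so the series diverges by the divergence test.
When t = 2, the k-th term does not approach 0; divergence by the term test.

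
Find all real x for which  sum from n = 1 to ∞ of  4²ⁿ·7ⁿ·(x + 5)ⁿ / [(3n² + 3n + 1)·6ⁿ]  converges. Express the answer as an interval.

[-283/56, -277/56]

Ratio test: |a_{n+1}/a_n| = [(3n² + 3n + 1)/(3(n+1)² + 3(n+1) + 1)] · 16·7/6 → 56/3 as n → ∞.
Convergence for |x + 5| · 56/3 < 1, i.e. |x + 5| < 3/56. So R = 3/56.
When x = -277/56, the terms are on the order of 1/n², so the series converges absolutely by comparison with the p-series (p = 2 > 1).
At x = -283/56: the series is dominated by a constant times Σ 1/n², which converges (p = 2 > 1).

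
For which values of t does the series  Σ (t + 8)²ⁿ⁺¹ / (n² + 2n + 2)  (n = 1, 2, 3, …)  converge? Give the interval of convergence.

Apply the ratio test: |a_{n+1}| / |a_n| = (n² + 2n + 2)/((n+1)² + 2(n+1) + 2), which tends to 1 as n → ∞.
Writing y = (t + 8)², the series in y has radius 1, so |t + 8| < √(1) = 1 and R = 1.
Check t = -7: the series is dominated by a constant times Σ 1/n², which converges (p = 2 > 1).
When t = -9, the series is dominated by a constant times Σ 1/n², which converges (p = 2 > 1).

[-9, -7]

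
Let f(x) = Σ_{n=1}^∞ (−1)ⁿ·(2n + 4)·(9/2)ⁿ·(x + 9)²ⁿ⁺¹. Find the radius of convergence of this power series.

Apply the ratio test: |a_{n+1}| / |a_n| = [(2(n+1) + 4)/(2n + 4)] · 9/2, which tends to 9/2 as n → ∞.
Since the exponent of (x + 9) increases by 2 each term, convergence requires |x + 9|² < 2/9, hence R = √2/3.

R = √2/3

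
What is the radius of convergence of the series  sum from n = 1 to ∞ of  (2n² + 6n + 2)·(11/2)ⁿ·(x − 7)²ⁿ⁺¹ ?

The ratio of consecutive coefficients is [(2(n+1)² + 6(n+1) + 2)/(2n² + 6n + 2)] · 11/2 → 11/2.
Writing y = (x − 7)², the series in y has radius 2/11, so |x − 7| < √(2/11) and R = √22/11.

R = √22/11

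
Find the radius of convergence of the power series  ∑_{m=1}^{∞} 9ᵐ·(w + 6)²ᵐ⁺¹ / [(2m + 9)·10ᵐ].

R = √10/3

Apply the ratio test: |a_{m+1}| / |a_m| = [(2m + 9)/(2(m+1) + 9)] · 9/10, which tends to 9/10 as m → ∞.
Writing y = (w + 6)², the series in y has radius 10/9, so |w + 6| < √(10/9) and R = √10/3.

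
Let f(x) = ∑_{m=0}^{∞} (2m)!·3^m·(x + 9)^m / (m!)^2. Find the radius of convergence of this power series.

R = 1/12

Apply the ratio test: |a_{m+1}| / |a_m| = (2m+1)·(2m+2)/(m+1)² · 3, which tends to 12 as m → ∞.
The series converges when 12 · |x + 9| < 1, giving R = 1/12.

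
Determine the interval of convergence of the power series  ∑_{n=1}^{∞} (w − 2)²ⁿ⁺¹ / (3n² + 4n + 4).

[1, 3]

The ratio of consecutive coefficients is (3n² + 4n + 4)/(3(n+1)² + 4(n+1) + 4) → 1.
Writing y = (w − 2)², the series in y has radius 1, so |w − 2| < √(1) = 1 and R = 1.
When w = 3, the terms are on the order of 1/n², so the series converges absolutely by comparison with the p-series (p = 2 > 1).
Check w = 1: the terms are on the order of 1/n², so the series converges absolutely by comparison with the p-series (p = 2 > 1).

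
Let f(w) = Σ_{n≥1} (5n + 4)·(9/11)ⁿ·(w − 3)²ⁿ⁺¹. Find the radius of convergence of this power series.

Ratio test: |a_{n+1}/a_n| = [(5(n+1) + 4)/(5n + 4)] · 9/11 → 9/11 as n → ∞.
Since the exponent of (w − 3) increases by 2 each term, convergence requires |w − 3|² < 11/9, hence R = √11/3.

R = √11/3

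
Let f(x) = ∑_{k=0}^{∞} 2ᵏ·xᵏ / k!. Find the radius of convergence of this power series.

The ratio of consecutive coefficients is 2 · 1/(k+1) → 0.
The ratio tends to 0 regardless of x, hence R = ∞.

R = ∞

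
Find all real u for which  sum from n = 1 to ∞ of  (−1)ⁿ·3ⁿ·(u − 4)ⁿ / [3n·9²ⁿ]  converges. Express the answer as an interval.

(-23, 31]

By the ratio test, |a_{n+1}/a_n| = [3n/3(n+1)] · 3/81 → 1/27.
Hence the series converges for |u − 4| < 1/(1/27) = 27, so the radius of convergence is 27.
At u = 31: the terms alternate in sign and decrease monotonically to 0 in absolute value (size ~ c/n), so the alternating series test gives convergence.
When u = -23, the terms are asymptotic to a nonzero constant times 1/n, so the series diverges by limit comparison with Σ 1/n.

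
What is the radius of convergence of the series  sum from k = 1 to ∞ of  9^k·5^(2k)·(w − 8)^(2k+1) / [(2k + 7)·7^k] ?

R = √7/15

By the ratio test, |a_{k+1}/a_k| = [(2k + 7)/(2(k+1) + 7)] · 9·25/7 → 225/7.
Successive powers of (w − 8) differ by 2, so the series converges when |w − 8|² · 225/7 < 1, i.e. |w − 8| < √(7/225). So R = √7/15.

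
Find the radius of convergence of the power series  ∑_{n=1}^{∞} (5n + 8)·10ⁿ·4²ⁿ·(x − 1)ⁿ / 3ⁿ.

Apply the ratio test: |a_{n+1}| / |a_n| = [(5(n+1) + 8)/(5n + 8)] · 10·16/3, which tends to 160/3 as n → ∞.
Thus R = 1/(160/3) = 3/160.

R = 3/160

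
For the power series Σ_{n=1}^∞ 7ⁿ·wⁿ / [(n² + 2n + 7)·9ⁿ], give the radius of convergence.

R = 9/7

Ratio test: |a_{n+1}/a_n| = [(n² + 2n + 7)/((n+1)² + 2(n+1) + 7)] · 7/9 → 7/9 as n → ∞.
Thus R = 1/(7/9) = 9/7.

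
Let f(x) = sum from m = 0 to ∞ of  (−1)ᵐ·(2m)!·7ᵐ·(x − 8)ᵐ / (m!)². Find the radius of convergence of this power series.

Apply the ratio test: |a_{m+1}| / |a_m| = (2m+1)·(2m+2)/(m+1)² · 7, which tends to 28 as m → ∞.
Convergence for |x − 8| · 28 < 1, i.e. |x − 8| < 1/28. So R = 1/28.

R = 1/28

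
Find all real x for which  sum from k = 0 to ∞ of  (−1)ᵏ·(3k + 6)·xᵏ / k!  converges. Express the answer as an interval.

The ratio of consecutive coefficients is (3(k+1) + 6)/(3k + 6) · 1/(k+1) → 0.
The ratio tends to 0 regardless of x, hence R = ∞.

(−∞, ∞)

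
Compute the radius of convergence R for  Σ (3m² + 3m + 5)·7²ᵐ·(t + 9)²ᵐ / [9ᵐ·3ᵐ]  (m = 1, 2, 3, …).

R = 3√3/7

Ratio test: |a_{m+1}/a_m| = [(3(m+1)² + 3(m+1) + 5)/(3m² + 3m + 5)] · 49/(9·3) → 49/27 as m → ∞.
Writing y = (t + 9)², the series in y has radius 27/49, so |t + 9| < √(27/49) and R = 3√3/7.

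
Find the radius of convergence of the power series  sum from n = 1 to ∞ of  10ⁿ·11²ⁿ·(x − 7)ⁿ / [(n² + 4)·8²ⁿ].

R = 32/605

By the ratio test, |a_{n+1}/a_n| = [(n² + 4)/((n+1)² + 4)] · 10·121/64 → 605/32.
The series converges when 605/32 · |x − 7| < 1, giving R = 32/605.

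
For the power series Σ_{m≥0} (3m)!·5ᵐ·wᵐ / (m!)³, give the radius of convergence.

The ratio of consecutive coefficients is (3m+1)·(3m+2)·(3m+3)/(m+1)³ · 5 → 135.
The series converges when 135 · |w| < 1, giving R = 1/135.

R = 1/135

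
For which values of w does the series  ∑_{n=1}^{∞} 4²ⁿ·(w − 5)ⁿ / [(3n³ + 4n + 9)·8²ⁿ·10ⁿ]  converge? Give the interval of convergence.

The ratio of consecutive coefficients is [(3n³ + 4n + 9)/(3(n+1)³ + 4(n+1) + 9)] · 16/(64·10) → 1/40.
Hence the series converges for |w − 5| < 1/(1/40) = 40, so the radius of convergence is 40.
Endpoint w = 45: the series is dominated by a constant times Σ 1/n³, which converges (p = 3 > 1).
When w = -35, the terms are on the order of 1/n³, so the series converges absolutely by comparison with the p-series (p = 3 > 1).

[-35, 45]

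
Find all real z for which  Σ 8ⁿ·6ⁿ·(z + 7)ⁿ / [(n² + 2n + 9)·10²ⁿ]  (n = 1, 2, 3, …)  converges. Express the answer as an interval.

[-109/12, -59/12]

Ratio test: |a_{n+1}/a_n| = [(n² + 2n + 9)/((n+1)² + 2(n+1) + 9)] · 8·6/100 → 12/25 as n → ∞.
Convergence for |z + 7| · 12/25 < 1, i.e. |z + 7| < 25/12. So R = 25/12.
Check z = -59/12: absolute convergence follows by limit comparison with Σ 1/n².
When z = -109/12, the terms are on the order of 1/n², so the series converges absolutely by comparison with the p-series (p = 2 > 1).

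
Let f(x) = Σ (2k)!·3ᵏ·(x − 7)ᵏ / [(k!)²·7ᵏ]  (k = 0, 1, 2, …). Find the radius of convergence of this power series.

R = 7/12

By the ratio test, |a_{k+1}/a_k| = (2k+1)·(2k+2)/(k+1)² · 3/7 → 12/7.
The series converges when 12/7 · |x − 7| < 1, giving R = 7/12.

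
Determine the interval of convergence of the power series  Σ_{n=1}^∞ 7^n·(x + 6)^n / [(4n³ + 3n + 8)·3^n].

[-45/7, -39/7]

Ratio test: |a_{n+1}/a_n| = [(4n³ + 3n + 8)/(4(n+1)³ + 3(n+1) + 8)] · 7/3 → 7/3 as n → ∞.
Convergence for |x + 6| · 7/3 < 1, i.e. |x + 6| < 3/7. So R = 3/7.
Check x = -39/7: the series is dominated by a constant times Σ 1/n³, which converges (p = 3 > 1).
Check x = -45/7: the series is dominated by a constant times Σ 1/n³, which converges (p = 3 > 1).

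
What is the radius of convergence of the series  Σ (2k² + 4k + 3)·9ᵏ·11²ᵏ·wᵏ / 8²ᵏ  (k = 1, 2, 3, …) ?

R = 64/1089

Apply the ratio test: |a_{k+1}| / |a_k| = [(2(k+1)² + 4(k+1) + 3)/(2k² + 4k + 3)] · 9·121/64, which tends to 1089/64 as k → ∞.
Thus R = 1/(1089/64) = 64/1089.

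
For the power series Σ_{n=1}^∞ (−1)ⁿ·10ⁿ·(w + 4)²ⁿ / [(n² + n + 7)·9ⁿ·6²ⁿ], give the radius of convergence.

R = 9√10/5

Ratio test: |a_{n+1}/a_n| = [(n² + n + 7)/((n+1)² + (n+1) + 7)] · 10/(9·36) → 5/162 as n → ∞.
Successive powers of (w + 4) differ by 2, so the series converges when |w + 4|² · 5/162 < 1, i.e. |w + 4| < √(162/5). So R = 9√10/5.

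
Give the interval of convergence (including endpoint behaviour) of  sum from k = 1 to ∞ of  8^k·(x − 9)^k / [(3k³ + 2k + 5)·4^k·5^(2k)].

[-7/2, 43/2]

By the ratio test, |a_{k+1}/a_k| = [(3k³ + 2k + 5)/(3(k+1)³ + 2(k+1) + 5)] · 8/(4·25) → 2/25.
The series converges when 2/25 · |x − 9| < 1, giving R = 25/2.
Endpoint x = 43/2: the series is dominated by a constant times Σ 1/k³, which converges (p = 3 > 1).
Endpoint x = -7/2: absolute convergence follows by limit comparison with Σ 1/k³.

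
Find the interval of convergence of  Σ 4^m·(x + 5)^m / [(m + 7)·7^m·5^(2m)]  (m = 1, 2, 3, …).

[-195/4, 155/4)

By the ratio test, |a_{m+1}/a_m| = [(m + 7)/((m+1) + 7)] · 4/(7·25) → 4/175.
Thus R = 1/(4/175) = 175/4.
At x = 155/4: the terms are asymptotic to a nonzero constant times 1/m, so the series diverges by limit comparison with Σ 1/m.
When x = -195/4, convergence follows from the alternating series test (terms decrease monotonically to 0).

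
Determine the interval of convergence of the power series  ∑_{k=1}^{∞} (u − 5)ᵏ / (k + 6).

[4, 6)

Ratio test: |a_{k+1}/a_k| = (k + 6)/((k+1) + 6) → 1 as k → ∞.
Hence R = 1.
Check u = 6: the terms are asymptotic to a nonzero constant times 1/k, so the series diverges by limit comparison with Σ 1/k.
When u = 4, the terms alternate in sign and decrease monotonically to 0 in absolute value (size ~ c/k), so the alternating series test gives convergence.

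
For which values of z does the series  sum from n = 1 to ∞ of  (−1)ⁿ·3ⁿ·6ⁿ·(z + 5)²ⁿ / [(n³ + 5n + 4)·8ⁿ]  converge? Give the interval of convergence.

Ratio test: |a_{n+1}/a_n| = [(n³ + 5n + 4)/((n+1)³ + 5(n+1) + 4)] · 3·6/8 → 9/4 as n → ∞.
Writing y = (z + 5)², the series in y has radius 4/9, so |z + 5| < √(4/9) = 2/3 and R = 2/3.
When z = -13/3, the series is dominated by a constant times Σ 1/n³, which converges (p = 3 > 1).
When z = -17/3, the terms are on the order of 1/n³, so the series converges absolutely by comparison with the p-series (p = 3 > 1).

[-17/3, -13/3]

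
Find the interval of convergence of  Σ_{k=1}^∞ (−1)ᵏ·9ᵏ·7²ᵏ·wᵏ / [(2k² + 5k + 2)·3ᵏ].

[-1/147, 1/147]

Ratio test: |a_{k+1}/a_k| = [(2k² + 5k + 2)/(2(k+1)² + 5(k+1) + 2)] · 9·49/3 → 147 as k → ∞.
The series converges when 147 · |w| < 1, giving R = 1/147.
When w = 1/147, the terms are on the order of 1/k², so the series converges absolutely by comparison with the p-series (p = 2 > 1).
At w = -1/147: the terms are on the order of 1/k², so the series converges absolutely by comparison with the p-series (p = 2 > 1).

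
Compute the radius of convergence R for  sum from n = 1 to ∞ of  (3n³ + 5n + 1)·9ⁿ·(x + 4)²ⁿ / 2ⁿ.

Ratio test: |a_{n+1}/a_n| = [(3(n+1)³ + 5(n+1) + 1)/(3n³ + 5n + 1)] · 9/2 → 9/2 as n → ∞.
Successive powers of (x + 4) differ by 2, so the series converges when |x + 4|² · 9/2 < 1, i.e. |x + 4| < √(2/9). So R = √2/3.

R = √2/3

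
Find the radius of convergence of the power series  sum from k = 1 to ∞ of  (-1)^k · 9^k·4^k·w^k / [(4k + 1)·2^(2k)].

The ratio of consecutive coefficients is [(4k + 1)/(4(k+1) + 1)] · 9·4/4 → 9.
Hence the series converges for |w| < 1/(9) = 1/9, so the radius of convergence is 1/9.

R = 1/9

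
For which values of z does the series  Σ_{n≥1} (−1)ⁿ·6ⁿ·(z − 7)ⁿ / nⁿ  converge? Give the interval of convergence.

Applying the root test, |a_n|^(1/n) = 6/n → 0.
Since the n-th root of |a_n| tends to 0, the series converges for all real z; R = ∞.

(−∞, ∞)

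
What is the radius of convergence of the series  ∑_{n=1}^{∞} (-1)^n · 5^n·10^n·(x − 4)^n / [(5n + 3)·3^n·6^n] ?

R = 9/25

By the ratio test, |a_{n+1}/a_n| = [(5n + 3)/(5(n+1) + 3)] · 5·10/(3·6) → 25/9.
The series converges when 25/9 · |x − 4| < 1, giving R = 9/25.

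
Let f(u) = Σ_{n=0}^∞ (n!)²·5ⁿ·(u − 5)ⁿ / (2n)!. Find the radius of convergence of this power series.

The ratio of consecutive coefficients is (n+1)²/[(2n+1)·(2n+2)] · 5 → 5/4.
Thus R = 1/(5/4) = 4/5.

R = 4/5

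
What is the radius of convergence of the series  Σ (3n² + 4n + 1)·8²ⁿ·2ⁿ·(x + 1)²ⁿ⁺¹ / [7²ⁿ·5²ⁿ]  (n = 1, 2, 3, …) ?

The ratio of consecutive coefficients is [(3(n+1)² + 4(n+1) + 1)/(3n² + 4n + 1)] · 64·2/(49·25) → 128/1225.
Successive powers of (x + 1) differ by 2, so the series converges when |x + 1|² · 128/1225 < 1, i.e. |x + 1| < √(1225/128). So R = 35√2/16.

R = 35√2/16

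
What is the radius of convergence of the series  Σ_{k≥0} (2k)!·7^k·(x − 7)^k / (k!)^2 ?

R = 1/28

The ratio of consecutive coefficients is (2k+1)·(2k+2)/(k+1)² · 7 → 28.
Hence the series converges for |x − 7| < 1/(28) = 1/28, so the radius of convergence is 1/28.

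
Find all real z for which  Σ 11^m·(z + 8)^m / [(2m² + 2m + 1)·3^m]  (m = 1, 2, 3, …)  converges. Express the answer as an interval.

[-91/11, -85/11]

Apply the ratio test: |a_{m+1}| / |a_m| = [(2m² + 2m + 1)/(2(m+1)² + 2(m+1) + 1)] · 11/3, which tends to 11/3 as m → ∞.
Convergence for |z + 8| · 11/3 < 1, i.e. |z + 8| < 3/11. So R = 3/11.
At z = -85/11: absolute convergence follows by limit comparison with Σ 1/m².
Endpoint z = -91/11: the terms are on the order of 1/m², so the series converges absolutely by comparison with the p-series (p = 2 > 1).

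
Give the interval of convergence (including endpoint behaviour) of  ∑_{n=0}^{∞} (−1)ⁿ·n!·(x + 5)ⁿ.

{-5}

The ratio of consecutive coefficients is (n+1) → ∞.
Since the ratio → ∞, the series diverges for every x ≠ -5, and R = 0.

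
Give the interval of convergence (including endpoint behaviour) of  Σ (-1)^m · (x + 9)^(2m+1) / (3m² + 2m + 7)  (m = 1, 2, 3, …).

The ratio of consecutive coefficients is (3m² + 2m + 7)/(3(m+1)² + 2(m+1) + 7) → 1.
Since the exponent of (x + 9) increases by 2 each term, convergence requires |x + 9|² < 1, hence R = 1.
When x = -8, the terms are on the order of 1/m², so the series converges absolutely by comparison with the p-series (p = 2 > 1).
When x = -10, the series is dominated by a constant times Σ 1/m², which converges (p = 2 > 1).

[-10, -8]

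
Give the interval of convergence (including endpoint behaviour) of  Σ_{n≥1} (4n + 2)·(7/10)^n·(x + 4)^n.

By the ratio test, |a_{n+1}/a_n| = [(4(n+1) + 2)/(4n + 2)] · 7/10 → 7/10.
Thus R = 1/(7/10) = 10/7.
Endpoint x = -18/7: the terms have absolute value of order n, which does not tend to 0, so the series diverges by the divergence test.
Check x = -38/7: the terms have absolute value of order n, which does not tend to 0, so the series diverges by the divergence test.

(-38/7, -18/7)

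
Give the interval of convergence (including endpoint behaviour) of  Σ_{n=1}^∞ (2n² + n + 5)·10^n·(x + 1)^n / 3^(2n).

By the ratio test, |a_{n+1}/a_n| = [(2(n+1)² + (n+1) + 5)/(2n² + n + 5)] · 10/9 → 10/9.
Hence the series converges for |x + 1| < 1/(10/9) = 9/10, so the radius of convergence is 9/10.
Endpoint x = -1/10: the terms do not tend to 0, so the series diverges.
When x = -19/10, the terms have absolute value of order n², which does not tend to 0, so the series diverges by the divergence test.

(-19/10, -1/10)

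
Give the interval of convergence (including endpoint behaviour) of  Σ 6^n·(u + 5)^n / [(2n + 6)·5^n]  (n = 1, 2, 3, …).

[-35/6, -25/6)

Apply the ratio test: |a_{n+1}| / |a_n| = [(2n + 6)/(2(n+1) + 6)] · 6/5, which tends to 6/5 as n → ∞.
Convergence for |u + 5| · 6/5 < 1, i.e. |u + 5| < 5/6. So R = 5/6.
Endpoint u = -25/6: the terms behave like c/n; limit comparison with the harmonic series gives divergence.
When u = -35/6, an alternating series whose terms decrease to 0 in absolute value, so it converges by the Leibniz criterion.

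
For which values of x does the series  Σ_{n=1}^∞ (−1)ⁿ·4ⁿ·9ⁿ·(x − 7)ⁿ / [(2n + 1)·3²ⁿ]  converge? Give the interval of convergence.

(27/4, 29/4]

Apply the ratio test: |a_{n+1}| / |a_n| = [(2n + 1)/(2(n+1) + 1)] · 4·9/9, which tends to 4 as n → ∞.
Thus R = 1/(4) = 1/4.
At x = 29/4: an alternating series whose terms decrease to 0 in absolute value, so it converges by the Leibniz criterion.
At x = 27/4: the terms are asymptotic to a nonzero constant times 1/n, so the series diverges by limit comparison with Σ 1/n.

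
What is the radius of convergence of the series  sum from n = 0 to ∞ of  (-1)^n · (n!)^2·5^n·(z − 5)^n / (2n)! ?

R = 4/5

Ratio test: |a_{n+1}/a_n| = (n+1)²/[(2n+1)·(2n+2)] · 5 → 5/4 as n → ∞.
Thus R = 1/(5/4) = 4/5.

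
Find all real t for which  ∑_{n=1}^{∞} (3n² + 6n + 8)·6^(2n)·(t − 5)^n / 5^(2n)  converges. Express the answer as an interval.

(155/36, 205/36)

Ratio test: |a_{n+1}/a_n| = [(3(n+1)² + 6(n+1) + 8)/(3n² + 6n + 8)] · 36/25 → 36/25 as n → ∞.
Convergence for |t − 5| · 36/25 < 1, i.e. |t − 5| < 25/36. So R = 25/36.
When t = 205/36, the terms have absolute value of order n², which does not tend to 0, so the series diverges by the divergence test.
At t = 155/36: the terms do not tend to 0, so the series diverges.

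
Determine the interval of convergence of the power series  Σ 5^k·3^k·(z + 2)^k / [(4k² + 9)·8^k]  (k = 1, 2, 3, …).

By the ratio test, |a_{k+1}/a_k| = [(4k² + 9)/(4(k+1)² + 9)] · 5·3/8 → 15/8.
Convergence for |z + 2| · 15/8 < 1, i.e. |z + 2| < 8/15. So R = 8/15.
At z = -22/15: the series is dominated by a constant times Σ 1/k², which converges (p = 2 > 1).
Endpoint z = -38/15: the series is dominated by a constant times Σ 1/k², which converges (p = 2 > 1).

[-38/15, -22/15]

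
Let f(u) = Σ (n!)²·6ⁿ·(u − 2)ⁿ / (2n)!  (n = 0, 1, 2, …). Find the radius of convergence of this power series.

R = 2/3

By the ratio test, |a_{n+1}/a_n| = (n+1)²/[(2n+1)·(2n+2)] · 6 → 3/2.
Convergence for |u − 2| · 3/2 < 1, i.e. |u − 2| < 2/3. So R = 2/3.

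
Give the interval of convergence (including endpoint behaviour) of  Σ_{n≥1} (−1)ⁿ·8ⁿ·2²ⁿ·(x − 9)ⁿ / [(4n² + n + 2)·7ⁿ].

[281/32, 295/32]

Apply the ratio test: |a_{n+1}| / |a_n| = [(4n² + n + 2)/(4(n+1)² + (n+1) + 2)] · 8·4/7, which tends to 32/7 as n → ∞.
Hence the series converges for |x − 9| < 1/(32/7) = 7/32, so the radius of convergence is 7/32.
Check x = 295/32: the series is dominated by a constant times Σ 1/n², which converges (p = 2 > 1).
At x = 281/32: the terms are on the order of 1/n², so the series converges absolutely by comparison with the p-series (p = 2 > 1).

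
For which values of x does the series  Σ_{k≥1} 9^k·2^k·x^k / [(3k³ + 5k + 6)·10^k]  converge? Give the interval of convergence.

By the ratio test, |a_{k+1}/a_k| = [(3k³ + 5k + 6)/(3(k+1)³ + 5(k+1) + 6)] · 9·2/10 → 9/5.
Convergence for |x| · 9/5 < 1, i.e. |x| < 5/9. So R = 5/9.
Endpoint x = 5/9: absolute convergence follows by limit comparison with Σ 1/k³.
At x = -5/9: absolute convergence follows by limit comparison with Σ 1/k³.

[-5/9, 5/9]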